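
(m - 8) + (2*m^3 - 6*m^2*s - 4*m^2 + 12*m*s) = 2*m^3 - 6*m^2*s - 4*m^2 + 12*m*s + m - 8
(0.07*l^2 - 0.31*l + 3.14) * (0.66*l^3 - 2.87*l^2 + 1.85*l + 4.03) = 0.0462*l^5 - 0.4055*l^4 + 3.0916*l^3 - 9.3032*l^2 + 4.5597*l + 12.6542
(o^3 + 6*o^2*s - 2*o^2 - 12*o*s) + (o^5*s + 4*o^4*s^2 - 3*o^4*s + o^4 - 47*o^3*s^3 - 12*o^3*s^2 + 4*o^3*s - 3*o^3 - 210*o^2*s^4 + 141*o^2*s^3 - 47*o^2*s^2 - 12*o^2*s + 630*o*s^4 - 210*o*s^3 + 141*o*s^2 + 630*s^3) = o^5*s + 4*o^4*s^2 - 3*o^4*s + o^4 - 47*o^3*s^3 - 12*o^3*s^2 + 4*o^3*s - 2*o^3 - 210*o^2*s^4 + 141*o^2*s^3 - 47*o^2*s^2 - 6*o^2*s - 2*o^2 + 630*o*s^4 - 210*o*s^3 + 141*o*s^2 - 12*o*s + 630*s^3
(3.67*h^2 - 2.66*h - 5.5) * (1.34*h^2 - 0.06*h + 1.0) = 4.9178*h^4 - 3.7846*h^3 - 3.5404*h^2 - 2.33*h - 5.5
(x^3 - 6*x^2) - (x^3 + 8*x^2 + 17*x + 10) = -14*x^2 - 17*x - 10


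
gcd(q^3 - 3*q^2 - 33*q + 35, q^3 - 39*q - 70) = q^2 - 2*q - 35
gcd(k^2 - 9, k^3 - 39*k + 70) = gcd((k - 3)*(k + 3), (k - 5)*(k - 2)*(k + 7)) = 1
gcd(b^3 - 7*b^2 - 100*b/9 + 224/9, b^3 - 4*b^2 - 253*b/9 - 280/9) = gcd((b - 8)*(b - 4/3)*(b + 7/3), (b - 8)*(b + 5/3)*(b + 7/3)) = b^2 - 17*b/3 - 56/3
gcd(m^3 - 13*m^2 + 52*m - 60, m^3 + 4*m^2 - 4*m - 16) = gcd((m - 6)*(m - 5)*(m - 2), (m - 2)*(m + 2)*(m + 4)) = m - 2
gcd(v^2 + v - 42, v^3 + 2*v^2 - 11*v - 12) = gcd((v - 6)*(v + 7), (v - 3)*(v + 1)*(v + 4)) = 1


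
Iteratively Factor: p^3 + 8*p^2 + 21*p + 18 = (p + 2)*(p^2 + 6*p + 9) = (p + 2)*(p + 3)*(p + 3)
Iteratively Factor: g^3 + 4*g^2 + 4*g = (g + 2)*(g^2 + 2*g) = (g + 2)^2*(g)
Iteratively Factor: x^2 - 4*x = (x - 4)*(x)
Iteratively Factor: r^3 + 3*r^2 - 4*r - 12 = (r + 2)*(r^2 + r - 6) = (r - 2)*(r + 2)*(r + 3)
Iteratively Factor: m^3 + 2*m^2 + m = (m + 1)*(m^2 + m) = m*(m + 1)*(m + 1)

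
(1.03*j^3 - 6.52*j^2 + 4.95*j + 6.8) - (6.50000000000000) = 1.03*j^3 - 6.52*j^2 + 4.95*j + 0.3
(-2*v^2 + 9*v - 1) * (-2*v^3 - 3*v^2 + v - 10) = 4*v^5 - 12*v^4 - 27*v^3 + 32*v^2 - 91*v + 10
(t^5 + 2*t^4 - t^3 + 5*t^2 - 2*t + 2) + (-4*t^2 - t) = t^5 + 2*t^4 - t^3 + t^2 - 3*t + 2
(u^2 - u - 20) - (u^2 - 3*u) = 2*u - 20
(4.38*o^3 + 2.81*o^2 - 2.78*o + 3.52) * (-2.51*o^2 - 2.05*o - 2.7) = -10.9938*o^5 - 16.0321*o^4 - 10.6087*o^3 - 10.7232*o^2 + 0.290000000000001*o - 9.504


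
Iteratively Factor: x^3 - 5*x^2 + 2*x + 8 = (x + 1)*(x^2 - 6*x + 8) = (x - 2)*(x + 1)*(x - 4)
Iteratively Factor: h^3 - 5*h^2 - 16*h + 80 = (h + 4)*(h^2 - 9*h + 20) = (h - 4)*(h + 4)*(h - 5)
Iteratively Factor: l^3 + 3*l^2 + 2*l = (l + 2)*(l^2 + l) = (l + 1)*(l + 2)*(l)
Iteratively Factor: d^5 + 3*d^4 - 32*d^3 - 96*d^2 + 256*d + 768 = (d - 4)*(d^4 + 7*d^3 - 4*d^2 - 112*d - 192) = (d - 4)^2*(d^3 + 11*d^2 + 40*d + 48) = (d - 4)^2*(d + 4)*(d^2 + 7*d + 12) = (d - 4)^2*(d + 4)^2*(d + 3)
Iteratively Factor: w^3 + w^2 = (w)*(w^2 + w) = w^2*(w + 1)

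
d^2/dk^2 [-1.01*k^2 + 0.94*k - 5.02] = -2.02000000000000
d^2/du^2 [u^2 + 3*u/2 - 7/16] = 2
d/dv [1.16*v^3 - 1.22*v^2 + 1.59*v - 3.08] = 3.48*v^2 - 2.44*v + 1.59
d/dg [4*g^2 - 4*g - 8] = 8*g - 4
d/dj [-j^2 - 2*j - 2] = -2*j - 2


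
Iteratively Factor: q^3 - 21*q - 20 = (q - 5)*(q^2 + 5*q + 4) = (q - 5)*(q + 1)*(q + 4)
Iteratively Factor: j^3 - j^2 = (j)*(j^2 - j) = j*(j - 1)*(j)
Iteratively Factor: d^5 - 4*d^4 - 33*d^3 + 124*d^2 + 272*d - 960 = (d + 4)*(d^4 - 8*d^3 - d^2 + 128*d - 240) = (d - 3)*(d + 4)*(d^3 - 5*d^2 - 16*d + 80) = (d - 4)*(d - 3)*(d + 4)*(d^2 - d - 20) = (d - 4)*(d - 3)*(d + 4)^2*(d - 5)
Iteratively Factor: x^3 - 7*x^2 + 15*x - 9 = (x - 3)*(x^2 - 4*x + 3) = (x - 3)*(x - 1)*(x - 3)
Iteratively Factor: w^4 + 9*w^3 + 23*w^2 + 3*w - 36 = (w + 3)*(w^3 + 6*w^2 + 5*w - 12) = (w - 1)*(w + 3)*(w^2 + 7*w + 12) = (w - 1)*(w + 3)*(w + 4)*(w + 3)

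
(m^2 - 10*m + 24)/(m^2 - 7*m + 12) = (m - 6)/(m - 3)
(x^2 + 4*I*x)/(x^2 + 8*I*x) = (x + 4*I)/(x + 8*I)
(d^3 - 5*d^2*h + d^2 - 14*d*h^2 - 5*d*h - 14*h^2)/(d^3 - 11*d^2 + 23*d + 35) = (d^2 - 5*d*h - 14*h^2)/(d^2 - 12*d + 35)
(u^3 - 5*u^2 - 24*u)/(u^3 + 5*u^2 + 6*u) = (u - 8)/(u + 2)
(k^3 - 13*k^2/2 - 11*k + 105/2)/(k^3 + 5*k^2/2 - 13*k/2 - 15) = (k - 7)/(k + 2)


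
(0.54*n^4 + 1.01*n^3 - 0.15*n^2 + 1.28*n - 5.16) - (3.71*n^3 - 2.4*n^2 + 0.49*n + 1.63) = 0.54*n^4 - 2.7*n^3 + 2.25*n^2 + 0.79*n - 6.79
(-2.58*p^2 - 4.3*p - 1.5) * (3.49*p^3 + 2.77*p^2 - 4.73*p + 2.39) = -9.0042*p^5 - 22.1536*p^4 - 4.9426*p^3 + 10.0178*p^2 - 3.182*p - 3.585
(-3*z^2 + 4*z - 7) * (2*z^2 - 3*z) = -6*z^4 + 17*z^3 - 26*z^2 + 21*z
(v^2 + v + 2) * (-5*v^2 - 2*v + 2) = -5*v^4 - 7*v^3 - 10*v^2 - 2*v + 4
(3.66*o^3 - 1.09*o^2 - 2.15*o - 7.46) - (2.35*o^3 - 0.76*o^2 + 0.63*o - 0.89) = 1.31*o^3 - 0.33*o^2 - 2.78*o - 6.57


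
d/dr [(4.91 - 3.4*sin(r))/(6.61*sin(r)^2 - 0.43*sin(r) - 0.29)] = (22.474*sin(r)^2 - 64.9102*sin(r) + 3.0973)*cos(r)/(43.6921*sin(r)^4 - 5.6846*sin(r)^3 - 3.6489*sin(r)^2 + 0.2494*sin(r) + 0.0841)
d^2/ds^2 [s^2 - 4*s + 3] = 2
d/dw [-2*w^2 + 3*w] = 3 - 4*w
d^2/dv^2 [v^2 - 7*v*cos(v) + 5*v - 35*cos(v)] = 7*v*cos(v) + 14*sin(v) + 35*cos(v) + 2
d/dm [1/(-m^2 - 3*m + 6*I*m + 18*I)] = (2*m + 3 - 6*I)/(m^2 + 3*m - 6*I*m - 18*I)^2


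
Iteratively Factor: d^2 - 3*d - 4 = (d + 1)*(d - 4)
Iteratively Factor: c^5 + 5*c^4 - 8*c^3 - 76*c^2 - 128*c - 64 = (c + 2)*(c^4 + 3*c^3 - 14*c^2 - 48*c - 32) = (c + 2)*(c + 4)*(c^3 - c^2 - 10*c - 8) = (c + 1)*(c + 2)*(c + 4)*(c^2 - 2*c - 8) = (c - 4)*(c + 1)*(c + 2)*(c + 4)*(c + 2)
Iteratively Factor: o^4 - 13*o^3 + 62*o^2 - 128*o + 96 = (o - 2)*(o^3 - 11*o^2 + 40*o - 48) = (o - 4)*(o - 2)*(o^2 - 7*o + 12) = (o - 4)^2*(o - 2)*(o - 3)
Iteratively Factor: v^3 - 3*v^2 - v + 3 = (v - 1)*(v^2 - 2*v - 3) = (v - 3)*(v - 1)*(v + 1)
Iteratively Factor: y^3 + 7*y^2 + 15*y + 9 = (y + 3)*(y^2 + 4*y + 3) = (y + 1)*(y + 3)*(y + 3)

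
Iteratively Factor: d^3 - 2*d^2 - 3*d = (d)*(d^2 - 2*d - 3) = d*(d - 3)*(d + 1)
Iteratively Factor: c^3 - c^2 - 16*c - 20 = (c - 5)*(c^2 + 4*c + 4) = (c - 5)*(c + 2)*(c + 2)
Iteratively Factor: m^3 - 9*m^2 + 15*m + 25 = (m - 5)*(m^2 - 4*m - 5) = (m - 5)*(m + 1)*(m - 5)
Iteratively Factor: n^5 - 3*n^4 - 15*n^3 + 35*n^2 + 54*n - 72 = (n - 1)*(n^4 - 2*n^3 - 17*n^2 + 18*n + 72) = (n - 1)*(n + 2)*(n^3 - 4*n^2 - 9*n + 36) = (n - 4)*(n - 1)*(n + 2)*(n^2 - 9) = (n - 4)*(n - 3)*(n - 1)*(n + 2)*(n + 3)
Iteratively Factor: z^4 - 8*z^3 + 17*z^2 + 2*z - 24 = (z + 1)*(z^3 - 9*z^2 + 26*z - 24) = (z - 3)*(z + 1)*(z^2 - 6*z + 8) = (z - 3)*(z - 2)*(z + 1)*(z - 4)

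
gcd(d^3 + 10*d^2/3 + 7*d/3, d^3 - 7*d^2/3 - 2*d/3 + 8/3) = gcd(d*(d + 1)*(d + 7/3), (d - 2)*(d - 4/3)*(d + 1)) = d + 1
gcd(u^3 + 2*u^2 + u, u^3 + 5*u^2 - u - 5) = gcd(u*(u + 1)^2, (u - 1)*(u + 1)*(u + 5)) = u + 1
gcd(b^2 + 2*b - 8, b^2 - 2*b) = b - 2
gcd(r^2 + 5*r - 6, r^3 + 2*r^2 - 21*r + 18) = r^2 + 5*r - 6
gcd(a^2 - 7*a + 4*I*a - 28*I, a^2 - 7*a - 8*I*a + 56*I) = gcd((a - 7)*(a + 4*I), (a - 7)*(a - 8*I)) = a - 7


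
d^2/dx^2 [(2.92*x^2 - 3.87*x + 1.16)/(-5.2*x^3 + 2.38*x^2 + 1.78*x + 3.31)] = (-157.9136*x^6 + 627.8688*x^5 - 825.93264*x^4 - 333.703528*x^3 + 962.341872*x^2 - 332.20338*x - 98.660348)/(140.608*x^9 - 193.0656*x^8 - 56.02896*x^7 - 149.812792*x^6 + 264.966504*x^5 + 104.954292*x^4 + 81.140504*x^3 - 109.688766*x^2 - 58.505574*x - 36.264691)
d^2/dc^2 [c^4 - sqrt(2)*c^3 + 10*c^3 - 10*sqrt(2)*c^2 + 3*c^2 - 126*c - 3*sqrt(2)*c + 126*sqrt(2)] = 12*c^2 - 6*sqrt(2)*c + 60*c - 20*sqrt(2) + 6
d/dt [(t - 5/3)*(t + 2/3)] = 2*t - 1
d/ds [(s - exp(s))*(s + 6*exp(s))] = 5*s*exp(s) + 2*s - 12*exp(2*s) + 5*exp(s)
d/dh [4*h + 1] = 4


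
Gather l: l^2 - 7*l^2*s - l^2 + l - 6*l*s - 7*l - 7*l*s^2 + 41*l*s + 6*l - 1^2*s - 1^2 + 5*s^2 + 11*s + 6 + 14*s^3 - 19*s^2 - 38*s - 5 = -7*l^2*s + l*(-7*s^2 + 35*s) + 14*s^3 - 14*s^2 - 28*s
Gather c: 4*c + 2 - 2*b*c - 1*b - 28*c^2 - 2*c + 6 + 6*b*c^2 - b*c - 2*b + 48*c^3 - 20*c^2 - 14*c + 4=-3*b + 48*c^3 + c^2*(6*b - 48) + c*(-3*b - 12) + 12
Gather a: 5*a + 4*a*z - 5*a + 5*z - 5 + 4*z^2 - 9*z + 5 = 4*a*z + 4*z^2 - 4*z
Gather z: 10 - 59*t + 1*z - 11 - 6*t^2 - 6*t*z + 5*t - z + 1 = -6*t^2 - 6*t*z - 54*t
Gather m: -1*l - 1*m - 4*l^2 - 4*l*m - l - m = -4*l^2 - 2*l + m*(-4*l - 2)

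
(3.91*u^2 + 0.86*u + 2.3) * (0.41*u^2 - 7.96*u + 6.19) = 1.6031*u^4 - 30.771*u^3 + 18.3003*u^2 - 12.9846*u + 14.237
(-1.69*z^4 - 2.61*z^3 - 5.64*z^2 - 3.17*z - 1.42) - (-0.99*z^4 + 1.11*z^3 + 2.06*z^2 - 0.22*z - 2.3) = -0.7*z^4 - 3.72*z^3 - 7.7*z^2 - 2.95*z + 0.88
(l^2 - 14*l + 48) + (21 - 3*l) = l^2 - 17*l + 69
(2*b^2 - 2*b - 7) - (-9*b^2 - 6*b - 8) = 11*b^2 + 4*b + 1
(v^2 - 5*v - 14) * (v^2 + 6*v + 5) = v^4 + v^3 - 39*v^2 - 109*v - 70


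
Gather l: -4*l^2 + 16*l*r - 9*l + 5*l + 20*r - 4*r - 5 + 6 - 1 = -4*l^2 + l*(16*r - 4) + 16*r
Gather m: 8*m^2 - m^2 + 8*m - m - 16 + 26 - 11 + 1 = 7*m^2 + 7*m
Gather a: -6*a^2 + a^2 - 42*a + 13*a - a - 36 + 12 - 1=-5*a^2 - 30*a - 25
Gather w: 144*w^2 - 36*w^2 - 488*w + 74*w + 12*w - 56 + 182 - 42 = 108*w^2 - 402*w + 84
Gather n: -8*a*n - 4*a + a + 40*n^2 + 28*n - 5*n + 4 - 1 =-3*a + 40*n^2 + n*(23 - 8*a) + 3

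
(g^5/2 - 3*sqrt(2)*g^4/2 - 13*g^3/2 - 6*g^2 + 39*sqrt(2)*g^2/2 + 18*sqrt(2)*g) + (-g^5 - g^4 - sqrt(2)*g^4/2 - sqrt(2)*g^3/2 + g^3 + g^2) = -g^5/2 - 2*sqrt(2)*g^4 - g^4 - 11*g^3/2 - sqrt(2)*g^3/2 - 5*g^2 + 39*sqrt(2)*g^2/2 + 18*sqrt(2)*g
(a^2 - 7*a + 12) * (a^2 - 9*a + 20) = a^4 - 16*a^3 + 95*a^2 - 248*a + 240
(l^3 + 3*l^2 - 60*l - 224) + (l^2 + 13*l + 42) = l^3 + 4*l^2 - 47*l - 182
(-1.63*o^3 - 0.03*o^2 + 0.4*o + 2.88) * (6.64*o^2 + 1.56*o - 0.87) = -10.8232*o^5 - 2.742*o^4 + 4.0273*o^3 + 19.7733*o^2 + 4.1448*o - 2.5056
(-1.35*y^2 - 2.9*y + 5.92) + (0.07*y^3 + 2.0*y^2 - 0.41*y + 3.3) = 0.07*y^3 + 0.65*y^2 - 3.31*y + 9.22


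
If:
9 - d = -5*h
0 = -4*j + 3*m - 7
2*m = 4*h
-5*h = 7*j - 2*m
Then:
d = 659/46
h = 49/46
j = -7/46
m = 49/23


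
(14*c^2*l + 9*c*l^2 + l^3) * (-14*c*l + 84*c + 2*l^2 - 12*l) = -196*c^3*l^2 + 1176*c^3*l - 98*c^2*l^3 + 588*c^2*l^2 + 4*c*l^4 - 24*c*l^3 + 2*l^5 - 12*l^4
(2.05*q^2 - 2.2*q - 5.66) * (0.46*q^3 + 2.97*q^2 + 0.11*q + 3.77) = 0.943*q^5 + 5.0765*q^4 - 8.9121*q^3 - 9.3237*q^2 - 8.9166*q - 21.3382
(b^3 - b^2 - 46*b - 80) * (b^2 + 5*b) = b^5 + 4*b^4 - 51*b^3 - 310*b^2 - 400*b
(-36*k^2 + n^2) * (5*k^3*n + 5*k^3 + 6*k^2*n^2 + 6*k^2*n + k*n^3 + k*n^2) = -180*k^5*n - 180*k^5 - 216*k^4*n^2 - 216*k^4*n - 31*k^3*n^3 - 31*k^3*n^2 + 6*k^2*n^4 + 6*k^2*n^3 + k*n^5 + k*n^4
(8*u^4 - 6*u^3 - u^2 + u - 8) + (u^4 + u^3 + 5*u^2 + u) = 9*u^4 - 5*u^3 + 4*u^2 + 2*u - 8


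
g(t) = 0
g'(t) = 0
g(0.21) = 0.00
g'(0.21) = 0.00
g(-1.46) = 0.00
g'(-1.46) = 0.00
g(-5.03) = 0.00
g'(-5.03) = 0.00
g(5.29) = 0.00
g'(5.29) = 0.00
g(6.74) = 0.00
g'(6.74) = 0.00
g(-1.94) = 0.00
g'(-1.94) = 0.00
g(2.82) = 0.00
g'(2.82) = 0.00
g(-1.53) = 0.00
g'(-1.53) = 0.00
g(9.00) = 0.00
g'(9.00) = 0.00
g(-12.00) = 0.00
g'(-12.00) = 0.00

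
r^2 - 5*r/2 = r*(r - 5/2)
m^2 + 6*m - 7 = (m - 1)*(m + 7)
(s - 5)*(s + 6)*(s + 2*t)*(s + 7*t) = s^4 + 9*s^3*t + s^3 + 14*s^2*t^2 + 9*s^2*t - 30*s^2 + 14*s*t^2 - 270*s*t - 420*t^2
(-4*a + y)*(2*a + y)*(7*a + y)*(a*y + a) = -56*a^4*y - 56*a^4 - 22*a^3*y^2 - 22*a^3*y + 5*a^2*y^3 + 5*a^2*y^2 + a*y^4 + a*y^3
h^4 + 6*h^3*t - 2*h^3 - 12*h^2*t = h^2*(h - 2)*(h + 6*t)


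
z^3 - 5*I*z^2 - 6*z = z*(z - 3*I)*(z - 2*I)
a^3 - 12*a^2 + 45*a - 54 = (a - 6)*(a - 3)^2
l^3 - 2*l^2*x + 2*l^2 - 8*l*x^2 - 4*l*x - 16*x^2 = (l + 2)*(l - 4*x)*(l + 2*x)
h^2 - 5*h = h*(h - 5)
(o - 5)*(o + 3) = o^2 - 2*o - 15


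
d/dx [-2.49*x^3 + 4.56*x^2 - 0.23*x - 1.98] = -7.47*x^2 + 9.12*x - 0.23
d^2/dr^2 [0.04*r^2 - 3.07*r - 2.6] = 0.0800000000000000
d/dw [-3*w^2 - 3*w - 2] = -6*w - 3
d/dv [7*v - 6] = 7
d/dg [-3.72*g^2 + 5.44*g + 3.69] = 5.44 - 7.44*g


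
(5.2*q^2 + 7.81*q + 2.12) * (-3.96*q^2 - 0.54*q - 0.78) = -20.592*q^4 - 33.7356*q^3 - 16.6686*q^2 - 7.2366*q - 1.6536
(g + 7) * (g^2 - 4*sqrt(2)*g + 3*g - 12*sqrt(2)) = g^3 - 4*sqrt(2)*g^2 + 10*g^2 - 40*sqrt(2)*g + 21*g - 84*sqrt(2)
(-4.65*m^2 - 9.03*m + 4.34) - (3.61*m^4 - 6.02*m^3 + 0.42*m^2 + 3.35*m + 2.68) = -3.61*m^4 + 6.02*m^3 - 5.07*m^2 - 12.38*m + 1.66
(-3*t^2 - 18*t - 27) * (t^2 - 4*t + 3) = -3*t^4 - 6*t^3 + 36*t^2 + 54*t - 81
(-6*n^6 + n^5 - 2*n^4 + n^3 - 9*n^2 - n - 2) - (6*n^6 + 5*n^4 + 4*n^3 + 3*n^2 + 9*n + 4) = -12*n^6 + n^5 - 7*n^4 - 3*n^3 - 12*n^2 - 10*n - 6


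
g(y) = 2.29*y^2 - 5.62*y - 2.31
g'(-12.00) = -60.58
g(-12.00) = 394.89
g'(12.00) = 49.34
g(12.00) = 260.01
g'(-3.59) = -22.06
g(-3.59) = 47.38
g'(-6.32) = -34.57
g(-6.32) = 124.68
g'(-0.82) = -9.38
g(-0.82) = 3.84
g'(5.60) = 20.03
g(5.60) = 38.03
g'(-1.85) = -14.09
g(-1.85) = 15.92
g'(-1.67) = -13.27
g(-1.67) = 13.46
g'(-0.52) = -8.00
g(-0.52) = 1.23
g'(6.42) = 23.78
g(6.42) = 56.00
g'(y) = 4.58*y - 5.62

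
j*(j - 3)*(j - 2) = j^3 - 5*j^2 + 6*j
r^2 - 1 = (r - 1)*(r + 1)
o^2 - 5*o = o*(o - 5)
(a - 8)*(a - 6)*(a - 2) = a^3 - 16*a^2 + 76*a - 96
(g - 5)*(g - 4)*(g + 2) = g^3 - 7*g^2 + 2*g + 40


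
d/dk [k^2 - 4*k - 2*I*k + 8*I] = 2*k - 4 - 2*I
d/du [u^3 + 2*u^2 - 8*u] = 3*u^2 + 4*u - 8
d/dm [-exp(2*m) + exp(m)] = (1 - 2*exp(m))*exp(m)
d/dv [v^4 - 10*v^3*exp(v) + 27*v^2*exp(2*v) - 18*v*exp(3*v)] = -10*v^3*exp(v) + 4*v^3 + 54*v^2*exp(2*v) - 30*v^2*exp(v) - 54*v*exp(3*v) + 54*v*exp(2*v) - 18*exp(3*v)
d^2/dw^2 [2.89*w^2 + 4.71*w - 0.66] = 5.78000000000000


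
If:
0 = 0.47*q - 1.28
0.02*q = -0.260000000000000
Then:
No Solution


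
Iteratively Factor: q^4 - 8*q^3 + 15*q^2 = (q - 5)*(q^3 - 3*q^2) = (q - 5)*(q - 3)*(q^2) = q*(q - 5)*(q - 3)*(q)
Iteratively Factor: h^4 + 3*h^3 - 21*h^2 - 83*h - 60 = (h + 3)*(h^3 - 21*h - 20) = (h - 5)*(h + 3)*(h^2 + 5*h + 4) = (h - 5)*(h + 1)*(h + 3)*(h + 4)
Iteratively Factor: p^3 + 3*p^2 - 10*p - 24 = (p + 2)*(p^2 + p - 12) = (p - 3)*(p + 2)*(p + 4)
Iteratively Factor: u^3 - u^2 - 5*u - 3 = (u - 3)*(u^2 + 2*u + 1) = (u - 3)*(u + 1)*(u + 1)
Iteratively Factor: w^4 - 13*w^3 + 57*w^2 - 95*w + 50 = (w - 2)*(w^3 - 11*w^2 + 35*w - 25) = (w - 5)*(w - 2)*(w^2 - 6*w + 5) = (w - 5)*(w - 2)*(w - 1)*(w - 5)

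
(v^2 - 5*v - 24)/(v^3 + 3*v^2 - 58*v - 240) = (v + 3)/(v^2 + 11*v + 30)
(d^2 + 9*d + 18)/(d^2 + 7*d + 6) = (d + 3)/(d + 1)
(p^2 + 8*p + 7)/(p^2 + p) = (p + 7)/p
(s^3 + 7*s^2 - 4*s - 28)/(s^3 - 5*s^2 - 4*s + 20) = (s + 7)/(s - 5)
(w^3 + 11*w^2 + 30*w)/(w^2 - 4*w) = (w^2 + 11*w + 30)/(w - 4)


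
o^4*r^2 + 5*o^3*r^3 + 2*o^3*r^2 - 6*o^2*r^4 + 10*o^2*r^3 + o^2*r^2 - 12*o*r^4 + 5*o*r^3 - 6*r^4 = (o - r)*(o + 6*r)*(o*r + r)^2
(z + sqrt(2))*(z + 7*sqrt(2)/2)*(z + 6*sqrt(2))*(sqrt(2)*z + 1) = sqrt(2)*z^4 + 22*z^3 + 143*sqrt(2)*z^2/2 + 145*z + 42*sqrt(2)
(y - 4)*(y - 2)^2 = y^3 - 8*y^2 + 20*y - 16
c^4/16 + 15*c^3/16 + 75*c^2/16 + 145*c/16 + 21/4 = (c/4 + 1/4)*(c/4 + 1)*(c + 3)*(c + 7)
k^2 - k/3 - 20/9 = (k - 5/3)*(k + 4/3)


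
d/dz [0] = 0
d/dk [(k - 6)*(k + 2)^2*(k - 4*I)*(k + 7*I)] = 5*k^4 + k^3*(-8 + 12*I) + k^2*(24 - 18*I) + k*(-160 - 120*I) - 560 - 72*I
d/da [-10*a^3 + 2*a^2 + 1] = 2*a*(2 - 15*a)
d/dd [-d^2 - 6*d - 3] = -2*d - 6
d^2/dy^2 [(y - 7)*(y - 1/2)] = 2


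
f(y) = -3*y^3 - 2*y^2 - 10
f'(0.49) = -4.12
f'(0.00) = 0.00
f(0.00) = -10.00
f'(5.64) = -308.85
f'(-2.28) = -37.67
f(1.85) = -35.84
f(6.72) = -1010.71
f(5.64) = -611.84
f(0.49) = -10.83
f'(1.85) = -38.20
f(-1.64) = -2.15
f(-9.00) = 2015.00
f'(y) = -9*y^2 - 4*y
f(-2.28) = 15.16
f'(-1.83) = -22.82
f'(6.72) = -433.31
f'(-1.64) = -17.65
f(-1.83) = 1.69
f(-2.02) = 6.57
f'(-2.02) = -28.64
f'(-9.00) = -693.00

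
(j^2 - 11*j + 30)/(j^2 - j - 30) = (j - 5)/(j + 5)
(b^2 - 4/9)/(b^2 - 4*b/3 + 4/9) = (3*b + 2)/(3*b - 2)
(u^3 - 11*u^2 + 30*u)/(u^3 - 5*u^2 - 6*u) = (u - 5)/(u + 1)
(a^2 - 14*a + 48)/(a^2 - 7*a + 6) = (a - 8)/(a - 1)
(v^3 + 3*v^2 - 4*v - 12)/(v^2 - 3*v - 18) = (v^2 - 4)/(v - 6)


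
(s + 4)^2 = s^2 + 8*s + 16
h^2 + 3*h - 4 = (h - 1)*(h + 4)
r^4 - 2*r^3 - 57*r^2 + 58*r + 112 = (r - 8)*(r - 2)*(r + 1)*(r + 7)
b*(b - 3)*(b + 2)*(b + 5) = b^4 + 4*b^3 - 11*b^2 - 30*b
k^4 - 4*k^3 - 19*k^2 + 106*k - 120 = (k - 4)*(k - 3)*(k - 2)*(k + 5)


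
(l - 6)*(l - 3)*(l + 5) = l^3 - 4*l^2 - 27*l + 90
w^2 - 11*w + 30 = (w - 6)*(w - 5)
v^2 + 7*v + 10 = (v + 2)*(v + 5)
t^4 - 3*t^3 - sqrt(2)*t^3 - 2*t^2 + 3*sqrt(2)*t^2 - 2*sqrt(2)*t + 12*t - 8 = (t - 2)*(t - 1)*(t - 2*sqrt(2))*(t + sqrt(2))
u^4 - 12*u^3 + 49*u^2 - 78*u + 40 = (u - 5)*(u - 4)*(u - 2)*(u - 1)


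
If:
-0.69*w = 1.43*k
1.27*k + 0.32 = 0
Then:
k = -0.25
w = 0.52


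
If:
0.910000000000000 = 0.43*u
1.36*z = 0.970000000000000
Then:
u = 2.12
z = 0.71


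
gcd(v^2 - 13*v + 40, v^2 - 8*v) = v - 8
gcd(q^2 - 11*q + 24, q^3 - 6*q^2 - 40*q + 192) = q - 8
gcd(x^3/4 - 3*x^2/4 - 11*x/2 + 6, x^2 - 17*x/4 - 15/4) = 1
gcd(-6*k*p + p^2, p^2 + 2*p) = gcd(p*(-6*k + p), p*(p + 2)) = p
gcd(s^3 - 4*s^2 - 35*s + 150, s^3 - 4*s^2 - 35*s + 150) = s^3 - 4*s^2 - 35*s + 150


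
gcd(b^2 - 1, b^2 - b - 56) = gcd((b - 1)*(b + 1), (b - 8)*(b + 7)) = 1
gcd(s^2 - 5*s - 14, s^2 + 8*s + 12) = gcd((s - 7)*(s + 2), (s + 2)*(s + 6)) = s + 2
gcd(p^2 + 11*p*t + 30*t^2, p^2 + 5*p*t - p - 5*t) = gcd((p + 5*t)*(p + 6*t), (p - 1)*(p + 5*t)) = p + 5*t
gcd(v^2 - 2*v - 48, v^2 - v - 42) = v + 6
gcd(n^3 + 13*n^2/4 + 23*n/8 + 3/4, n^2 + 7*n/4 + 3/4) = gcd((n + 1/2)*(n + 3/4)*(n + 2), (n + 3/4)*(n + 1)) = n + 3/4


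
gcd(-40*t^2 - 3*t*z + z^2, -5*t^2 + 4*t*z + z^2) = 5*t + z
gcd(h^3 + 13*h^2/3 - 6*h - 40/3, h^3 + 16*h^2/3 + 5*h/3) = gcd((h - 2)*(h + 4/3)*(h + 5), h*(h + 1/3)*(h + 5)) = h + 5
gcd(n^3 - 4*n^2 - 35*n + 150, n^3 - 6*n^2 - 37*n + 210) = n^2 + n - 30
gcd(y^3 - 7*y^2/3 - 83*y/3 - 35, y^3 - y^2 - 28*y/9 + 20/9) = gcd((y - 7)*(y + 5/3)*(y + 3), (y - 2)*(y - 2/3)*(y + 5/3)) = y + 5/3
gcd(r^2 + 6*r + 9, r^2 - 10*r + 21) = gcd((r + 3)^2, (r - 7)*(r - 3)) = 1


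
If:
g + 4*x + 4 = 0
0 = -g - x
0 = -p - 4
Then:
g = 4/3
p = -4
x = -4/3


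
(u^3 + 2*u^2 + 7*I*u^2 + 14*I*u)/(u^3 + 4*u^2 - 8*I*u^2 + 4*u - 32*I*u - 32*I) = u*(u + 7*I)/(u^2 + 2*u*(1 - 4*I) - 16*I)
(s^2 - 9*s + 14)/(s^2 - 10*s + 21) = (s - 2)/(s - 3)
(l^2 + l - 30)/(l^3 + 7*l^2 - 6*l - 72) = (l - 5)/(l^2 + l - 12)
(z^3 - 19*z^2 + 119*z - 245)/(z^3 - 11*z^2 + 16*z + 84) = (z^2 - 12*z + 35)/(z^2 - 4*z - 12)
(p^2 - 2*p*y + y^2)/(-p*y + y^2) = (-p + y)/y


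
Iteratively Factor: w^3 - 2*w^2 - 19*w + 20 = (w - 1)*(w^2 - w - 20) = (w - 1)*(w + 4)*(w - 5)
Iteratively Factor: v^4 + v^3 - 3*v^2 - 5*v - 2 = (v - 2)*(v^3 + 3*v^2 + 3*v + 1) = (v - 2)*(v + 1)*(v^2 + 2*v + 1) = (v - 2)*(v + 1)^2*(v + 1)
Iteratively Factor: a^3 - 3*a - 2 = (a - 2)*(a^2 + 2*a + 1) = (a - 2)*(a + 1)*(a + 1)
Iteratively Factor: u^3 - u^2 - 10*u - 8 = (u - 4)*(u^2 + 3*u + 2) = (u - 4)*(u + 1)*(u + 2)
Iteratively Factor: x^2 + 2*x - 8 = (x - 2)*(x + 4)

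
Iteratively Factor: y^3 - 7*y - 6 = (y + 1)*(y^2 - y - 6) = (y - 3)*(y + 1)*(y + 2)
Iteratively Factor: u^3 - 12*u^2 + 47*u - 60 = (u - 5)*(u^2 - 7*u + 12) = (u - 5)*(u - 4)*(u - 3)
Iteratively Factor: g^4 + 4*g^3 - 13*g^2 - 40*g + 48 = (g - 3)*(g^3 + 7*g^2 + 8*g - 16) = (g - 3)*(g + 4)*(g^2 + 3*g - 4) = (g - 3)*(g + 4)^2*(g - 1)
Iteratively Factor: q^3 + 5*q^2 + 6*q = (q)*(q^2 + 5*q + 6) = q*(q + 2)*(q + 3)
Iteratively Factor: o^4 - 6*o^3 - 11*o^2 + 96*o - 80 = (o - 1)*(o^3 - 5*o^2 - 16*o + 80) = (o - 5)*(o - 1)*(o^2 - 16) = (o - 5)*(o - 1)*(o + 4)*(o - 4)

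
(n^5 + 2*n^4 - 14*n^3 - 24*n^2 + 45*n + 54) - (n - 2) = n^5 + 2*n^4 - 14*n^3 - 24*n^2 + 44*n + 56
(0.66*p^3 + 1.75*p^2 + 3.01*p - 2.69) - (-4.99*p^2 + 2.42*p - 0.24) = 0.66*p^3 + 6.74*p^2 + 0.59*p - 2.45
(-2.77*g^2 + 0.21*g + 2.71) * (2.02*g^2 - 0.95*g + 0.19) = -5.5954*g^4 + 3.0557*g^3 + 4.7484*g^2 - 2.5346*g + 0.5149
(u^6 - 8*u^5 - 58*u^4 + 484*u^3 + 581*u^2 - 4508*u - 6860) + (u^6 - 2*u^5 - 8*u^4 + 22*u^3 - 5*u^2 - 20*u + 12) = 2*u^6 - 10*u^5 - 66*u^4 + 506*u^3 + 576*u^2 - 4528*u - 6848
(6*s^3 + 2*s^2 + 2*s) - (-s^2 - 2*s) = 6*s^3 + 3*s^2 + 4*s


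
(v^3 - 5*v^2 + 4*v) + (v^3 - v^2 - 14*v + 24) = 2*v^3 - 6*v^2 - 10*v + 24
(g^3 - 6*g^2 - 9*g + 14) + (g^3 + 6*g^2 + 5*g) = 2*g^3 - 4*g + 14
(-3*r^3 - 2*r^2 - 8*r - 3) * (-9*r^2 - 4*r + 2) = 27*r^5 + 30*r^4 + 74*r^3 + 55*r^2 - 4*r - 6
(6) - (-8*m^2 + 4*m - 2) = 8*m^2 - 4*m + 8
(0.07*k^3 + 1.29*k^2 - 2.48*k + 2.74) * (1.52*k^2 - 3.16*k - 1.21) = 0.1064*k^5 + 1.7396*k^4 - 7.9307*k^3 + 10.4407*k^2 - 5.6576*k - 3.3154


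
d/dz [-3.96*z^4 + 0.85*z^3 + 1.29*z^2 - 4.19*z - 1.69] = -15.84*z^3 + 2.55*z^2 + 2.58*z - 4.19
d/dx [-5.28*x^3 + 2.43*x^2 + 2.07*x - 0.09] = -15.84*x^2 + 4.86*x + 2.07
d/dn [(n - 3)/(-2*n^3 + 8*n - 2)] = (-n^3 + 4*n + (n - 3)*(3*n^2 - 4) - 1)/(2*(n^3 - 4*n + 1)^2)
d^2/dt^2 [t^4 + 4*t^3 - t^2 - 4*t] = 12*t^2 + 24*t - 2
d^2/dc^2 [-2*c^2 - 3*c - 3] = -4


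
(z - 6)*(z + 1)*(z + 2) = z^3 - 3*z^2 - 16*z - 12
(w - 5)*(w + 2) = w^2 - 3*w - 10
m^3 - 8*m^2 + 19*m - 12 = (m - 4)*(m - 3)*(m - 1)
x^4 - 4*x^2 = x^2*(x - 2)*(x + 2)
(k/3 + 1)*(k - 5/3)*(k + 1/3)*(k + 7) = k^4/3 + 26*k^3/9 + 64*k^2/27 - 302*k/27 - 35/9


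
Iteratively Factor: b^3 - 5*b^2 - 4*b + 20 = (b + 2)*(b^2 - 7*b + 10) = (b - 2)*(b + 2)*(b - 5)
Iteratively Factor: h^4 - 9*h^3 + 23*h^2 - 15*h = (h - 1)*(h^3 - 8*h^2 + 15*h) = h*(h - 1)*(h^2 - 8*h + 15) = h*(h - 5)*(h - 1)*(h - 3)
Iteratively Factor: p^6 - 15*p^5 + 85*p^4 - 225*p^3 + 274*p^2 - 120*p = (p - 1)*(p^5 - 14*p^4 + 71*p^3 - 154*p^2 + 120*p) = (p - 2)*(p - 1)*(p^4 - 12*p^3 + 47*p^2 - 60*p) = (p - 4)*(p - 2)*(p - 1)*(p^3 - 8*p^2 + 15*p) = p*(p - 4)*(p - 2)*(p - 1)*(p^2 - 8*p + 15) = p*(p - 4)*(p - 3)*(p - 2)*(p - 1)*(p - 5)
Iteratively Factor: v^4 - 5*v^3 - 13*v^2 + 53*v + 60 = (v + 1)*(v^3 - 6*v^2 - 7*v + 60) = (v + 1)*(v + 3)*(v^2 - 9*v + 20) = (v - 5)*(v + 1)*(v + 3)*(v - 4)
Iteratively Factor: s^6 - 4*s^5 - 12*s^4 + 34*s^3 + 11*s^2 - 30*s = (s + 1)*(s^5 - 5*s^4 - 7*s^3 + 41*s^2 - 30*s) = (s - 1)*(s + 1)*(s^4 - 4*s^3 - 11*s^2 + 30*s) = s*(s - 1)*(s + 1)*(s^3 - 4*s^2 - 11*s + 30) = s*(s - 2)*(s - 1)*(s + 1)*(s^2 - 2*s - 15) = s*(s - 2)*(s - 1)*(s + 1)*(s + 3)*(s - 5)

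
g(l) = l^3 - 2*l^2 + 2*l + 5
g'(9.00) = 209.00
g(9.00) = 590.00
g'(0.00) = 2.00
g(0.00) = 5.00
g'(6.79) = 113.15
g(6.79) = 239.42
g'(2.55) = 11.31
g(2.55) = 13.68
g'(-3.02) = 41.44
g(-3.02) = -46.82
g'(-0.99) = 8.90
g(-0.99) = 0.09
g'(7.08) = 124.06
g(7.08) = 273.80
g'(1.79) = 4.45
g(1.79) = 7.91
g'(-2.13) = 24.13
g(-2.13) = -18.00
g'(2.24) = 8.09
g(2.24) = 10.68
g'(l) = 3*l^2 - 4*l + 2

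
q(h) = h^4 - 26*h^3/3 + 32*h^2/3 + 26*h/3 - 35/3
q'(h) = 4*h^3 - 26*h^2 + 64*h/3 + 26/3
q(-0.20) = -12.90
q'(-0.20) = 3.33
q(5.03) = -161.01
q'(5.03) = -32.80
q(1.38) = 1.46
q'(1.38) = -0.90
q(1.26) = 1.37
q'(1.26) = 2.27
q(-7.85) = 8567.32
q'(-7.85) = -3695.93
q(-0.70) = -9.29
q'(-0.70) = -20.38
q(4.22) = -119.31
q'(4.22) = -63.72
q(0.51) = -5.55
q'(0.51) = 13.31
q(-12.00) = 37132.33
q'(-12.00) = -10903.33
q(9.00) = 1173.33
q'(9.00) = 1010.67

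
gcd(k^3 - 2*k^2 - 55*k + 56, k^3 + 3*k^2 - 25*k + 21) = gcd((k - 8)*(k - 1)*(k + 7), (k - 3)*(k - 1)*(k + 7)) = k^2 + 6*k - 7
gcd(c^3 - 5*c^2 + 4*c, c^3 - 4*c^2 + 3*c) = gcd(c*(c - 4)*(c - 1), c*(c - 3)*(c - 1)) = c^2 - c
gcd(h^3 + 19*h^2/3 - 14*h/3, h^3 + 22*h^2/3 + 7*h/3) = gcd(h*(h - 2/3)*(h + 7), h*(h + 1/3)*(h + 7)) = h^2 + 7*h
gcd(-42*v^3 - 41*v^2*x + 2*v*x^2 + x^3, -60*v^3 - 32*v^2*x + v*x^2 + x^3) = -6*v + x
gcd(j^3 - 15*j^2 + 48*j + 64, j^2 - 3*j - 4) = j + 1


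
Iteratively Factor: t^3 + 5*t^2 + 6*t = (t + 3)*(t^2 + 2*t) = t*(t + 3)*(t + 2)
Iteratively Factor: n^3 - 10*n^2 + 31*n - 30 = (n - 2)*(n^2 - 8*n + 15) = (n - 5)*(n - 2)*(n - 3)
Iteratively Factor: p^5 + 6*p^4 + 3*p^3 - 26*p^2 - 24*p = (p - 2)*(p^4 + 8*p^3 + 19*p^2 + 12*p) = (p - 2)*(p + 3)*(p^3 + 5*p^2 + 4*p) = (p - 2)*(p + 3)*(p + 4)*(p^2 + p) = p*(p - 2)*(p + 3)*(p + 4)*(p + 1)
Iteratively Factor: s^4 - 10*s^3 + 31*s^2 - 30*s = (s - 5)*(s^3 - 5*s^2 + 6*s) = (s - 5)*(s - 3)*(s^2 - 2*s) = s*(s - 5)*(s - 3)*(s - 2)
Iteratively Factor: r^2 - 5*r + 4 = (r - 1)*(r - 4)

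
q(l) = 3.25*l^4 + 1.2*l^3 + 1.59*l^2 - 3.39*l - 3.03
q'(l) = 13.0*l^3 + 3.6*l^2 + 3.18*l - 3.39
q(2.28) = 99.56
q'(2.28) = 176.66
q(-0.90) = 2.57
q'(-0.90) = -12.81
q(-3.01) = 255.63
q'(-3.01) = -334.87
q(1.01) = -0.21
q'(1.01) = 16.89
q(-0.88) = 2.32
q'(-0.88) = -12.26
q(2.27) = 97.80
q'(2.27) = 174.44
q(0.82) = -2.61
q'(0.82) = 8.81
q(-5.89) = 3738.40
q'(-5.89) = -2553.60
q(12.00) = 69650.85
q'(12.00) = 23017.17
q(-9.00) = 20604.72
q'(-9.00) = -9217.41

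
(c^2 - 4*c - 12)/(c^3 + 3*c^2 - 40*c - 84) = 1/(c + 7)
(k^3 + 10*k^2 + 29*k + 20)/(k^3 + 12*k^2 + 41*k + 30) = (k + 4)/(k + 6)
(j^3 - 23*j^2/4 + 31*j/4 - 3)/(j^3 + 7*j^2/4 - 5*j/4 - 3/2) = (4*j^2 - 19*j + 12)/(4*j^2 + 11*j + 6)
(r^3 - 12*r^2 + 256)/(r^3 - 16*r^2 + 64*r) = (r + 4)/r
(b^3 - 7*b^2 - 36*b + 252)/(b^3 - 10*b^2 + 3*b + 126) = (b + 6)/(b + 3)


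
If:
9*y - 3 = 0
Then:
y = 1/3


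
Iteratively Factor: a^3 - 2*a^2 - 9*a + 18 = (a - 3)*(a^2 + a - 6) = (a - 3)*(a + 3)*(a - 2)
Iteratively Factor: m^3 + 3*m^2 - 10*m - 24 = (m - 3)*(m^2 + 6*m + 8) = (m - 3)*(m + 2)*(m + 4)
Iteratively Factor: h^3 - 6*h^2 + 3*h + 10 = (h - 5)*(h^2 - h - 2) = (h - 5)*(h + 1)*(h - 2)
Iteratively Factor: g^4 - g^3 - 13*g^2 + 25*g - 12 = (g - 3)*(g^3 + 2*g^2 - 7*g + 4) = (g - 3)*(g - 1)*(g^2 + 3*g - 4) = (g - 3)*(g - 1)^2*(g + 4)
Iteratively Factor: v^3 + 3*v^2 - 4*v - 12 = (v + 3)*(v^2 - 4) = (v - 2)*(v + 3)*(v + 2)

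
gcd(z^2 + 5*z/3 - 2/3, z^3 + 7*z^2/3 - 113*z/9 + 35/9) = z - 1/3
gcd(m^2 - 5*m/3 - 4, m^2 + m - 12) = m - 3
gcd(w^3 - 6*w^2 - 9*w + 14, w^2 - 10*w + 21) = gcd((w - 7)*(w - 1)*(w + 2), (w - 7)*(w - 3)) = w - 7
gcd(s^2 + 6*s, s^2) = s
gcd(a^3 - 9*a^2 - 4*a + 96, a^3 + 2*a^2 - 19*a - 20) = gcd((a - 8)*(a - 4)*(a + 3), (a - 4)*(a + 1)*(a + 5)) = a - 4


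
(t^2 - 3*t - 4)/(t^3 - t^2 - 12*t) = (t + 1)/(t*(t + 3))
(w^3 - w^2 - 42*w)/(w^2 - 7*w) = w + 6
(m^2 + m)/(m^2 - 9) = m*(m + 1)/(m^2 - 9)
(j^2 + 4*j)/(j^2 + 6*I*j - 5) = j*(j + 4)/(j^2 + 6*I*j - 5)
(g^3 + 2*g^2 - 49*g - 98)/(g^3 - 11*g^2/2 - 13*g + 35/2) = 2*(g^2 + 9*g + 14)/(2*g^2 + 3*g - 5)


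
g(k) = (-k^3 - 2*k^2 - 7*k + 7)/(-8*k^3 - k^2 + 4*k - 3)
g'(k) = (-3*k^2 - 4*k - 7)/(-8*k^3 - k^2 + 4*k - 3) + (24*k^2 + 2*k - 4)*(-k^3 - 2*k^2 - 7*k + 7)/(-8*k^3 - k^2 + 4*k - 3)^2 = (-15*k^4 - 120*k^3 + 162*k^2 + 26*k - 7)/(64*k^6 + 16*k^5 - 63*k^4 + 40*k^3 + 22*k^2 - 24*k + 9)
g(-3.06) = 0.19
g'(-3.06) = 0.08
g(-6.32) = 0.11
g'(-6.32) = 0.00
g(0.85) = 0.19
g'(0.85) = 1.85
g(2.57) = 0.30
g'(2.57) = -0.09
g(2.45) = 0.32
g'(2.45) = -0.09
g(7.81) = 0.17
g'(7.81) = -0.01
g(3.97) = 0.23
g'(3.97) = -0.03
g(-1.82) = 0.55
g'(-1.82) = 0.87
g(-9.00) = 0.11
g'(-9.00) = 0.00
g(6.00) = 0.19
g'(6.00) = -0.01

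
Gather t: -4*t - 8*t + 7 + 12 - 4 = 15 - 12*t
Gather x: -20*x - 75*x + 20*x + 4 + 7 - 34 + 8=-75*x - 15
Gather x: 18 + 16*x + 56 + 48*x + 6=64*x + 80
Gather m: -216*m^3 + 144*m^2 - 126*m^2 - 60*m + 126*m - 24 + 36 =-216*m^3 + 18*m^2 + 66*m + 12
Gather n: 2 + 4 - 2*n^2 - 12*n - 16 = -2*n^2 - 12*n - 10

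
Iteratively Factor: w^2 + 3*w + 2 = (w + 2)*(w + 1)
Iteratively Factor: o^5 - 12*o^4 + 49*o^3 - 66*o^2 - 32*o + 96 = (o - 4)*(o^4 - 8*o^3 + 17*o^2 + 2*o - 24) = (o - 4)*(o - 2)*(o^3 - 6*o^2 + 5*o + 12) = (o - 4)^2*(o - 2)*(o^2 - 2*o - 3) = (o - 4)^2*(o - 2)*(o + 1)*(o - 3)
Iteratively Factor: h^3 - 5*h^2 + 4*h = (h - 1)*(h^2 - 4*h) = (h - 4)*(h - 1)*(h)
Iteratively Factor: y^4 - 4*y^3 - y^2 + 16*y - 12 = (y - 1)*(y^3 - 3*y^2 - 4*y + 12) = (y - 1)*(y + 2)*(y^2 - 5*y + 6) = (y - 3)*(y - 1)*(y + 2)*(y - 2)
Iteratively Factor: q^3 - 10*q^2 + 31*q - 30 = (q - 5)*(q^2 - 5*q + 6) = (q - 5)*(q - 2)*(q - 3)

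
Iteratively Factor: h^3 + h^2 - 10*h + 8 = (h - 2)*(h^2 + 3*h - 4) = (h - 2)*(h + 4)*(h - 1)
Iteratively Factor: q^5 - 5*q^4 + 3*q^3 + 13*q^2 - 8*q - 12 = (q - 3)*(q^4 - 2*q^3 - 3*q^2 + 4*q + 4) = (q - 3)*(q + 1)*(q^3 - 3*q^2 + 4) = (q - 3)*(q + 1)^2*(q^2 - 4*q + 4) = (q - 3)*(q - 2)*(q + 1)^2*(q - 2)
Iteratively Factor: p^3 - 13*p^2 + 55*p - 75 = (p - 5)*(p^2 - 8*p + 15) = (p - 5)^2*(p - 3)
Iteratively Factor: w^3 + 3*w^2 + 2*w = (w)*(w^2 + 3*w + 2) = w*(w + 1)*(w + 2)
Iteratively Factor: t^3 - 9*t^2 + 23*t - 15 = (t - 1)*(t^2 - 8*t + 15) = (t - 3)*(t - 1)*(t - 5)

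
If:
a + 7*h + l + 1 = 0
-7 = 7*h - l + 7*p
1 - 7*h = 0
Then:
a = -7*p - 10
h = 1/7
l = 7*p + 8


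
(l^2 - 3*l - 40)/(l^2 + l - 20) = (l - 8)/(l - 4)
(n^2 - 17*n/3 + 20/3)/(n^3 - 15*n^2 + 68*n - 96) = (n - 5/3)/(n^2 - 11*n + 24)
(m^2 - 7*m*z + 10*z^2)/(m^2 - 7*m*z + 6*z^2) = (m^2 - 7*m*z + 10*z^2)/(m^2 - 7*m*z + 6*z^2)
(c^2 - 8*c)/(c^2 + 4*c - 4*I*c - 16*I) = c*(c - 8)/(c^2 + 4*c*(1 - I) - 16*I)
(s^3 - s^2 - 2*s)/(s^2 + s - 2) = s*(s^2 - s - 2)/(s^2 + s - 2)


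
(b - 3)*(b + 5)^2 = b^3 + 7*b^2 - 5*b - 75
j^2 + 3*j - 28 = (j - 4)*(j + 7)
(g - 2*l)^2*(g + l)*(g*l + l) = g^4*l - 3*g^3*l^2 + g^3*l - 3*g^2*l^2 + 4*g*l^4 + 4*l^4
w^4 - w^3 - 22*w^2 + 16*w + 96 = (w - 4)*(w - 3)*(w + 2)*(w + 4)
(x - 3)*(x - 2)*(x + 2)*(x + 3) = x^4 - 13*x^2 + 36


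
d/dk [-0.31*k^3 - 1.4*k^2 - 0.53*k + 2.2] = -0.93*k^2 - 2.8*k - 0.53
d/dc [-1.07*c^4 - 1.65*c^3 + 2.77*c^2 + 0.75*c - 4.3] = -4.28*c^3 - 4.95*c^2 + 5.54*c + 0.75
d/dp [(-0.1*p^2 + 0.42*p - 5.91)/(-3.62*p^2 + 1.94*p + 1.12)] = (1.3264*p^2 - 43.0124*p + 11.9358)/(13.1044*p^4 - 14.0456*p^3 - 4.3452*p^2 + 4.3456*p + 1.2544)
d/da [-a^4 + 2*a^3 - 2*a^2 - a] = -4*a^3 + 6*a^2 - 4*a - 1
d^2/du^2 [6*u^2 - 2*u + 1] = 12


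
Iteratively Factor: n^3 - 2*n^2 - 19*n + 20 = (n + 4)*(n^2 - 6*n + 5) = (n - 1)*(n + 4)*(n - 5)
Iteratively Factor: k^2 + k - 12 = (k - 3)*(k + 4)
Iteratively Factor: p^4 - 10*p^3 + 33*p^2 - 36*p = (p)*(p^3 - 10*p^2 + 33*p - 36) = p*(p - 3)*(p^2 - 7*p + 12) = p*(p - 3)^2*(p - 4)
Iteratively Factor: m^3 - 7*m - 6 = (m + 2)*(m^2 - 2*m - 3) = (m - 3)*(m + 2)*(m + 1)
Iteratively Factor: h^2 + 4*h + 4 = (h + 2)*(h + 2)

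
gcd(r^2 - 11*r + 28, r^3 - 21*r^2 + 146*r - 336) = r - 7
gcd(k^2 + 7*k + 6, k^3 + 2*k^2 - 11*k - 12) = k + 1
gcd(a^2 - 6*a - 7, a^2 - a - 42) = a - 7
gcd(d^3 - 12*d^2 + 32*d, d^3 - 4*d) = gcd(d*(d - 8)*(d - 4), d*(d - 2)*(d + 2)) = d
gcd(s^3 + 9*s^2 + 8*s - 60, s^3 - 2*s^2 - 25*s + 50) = s^2 + 3*s - 10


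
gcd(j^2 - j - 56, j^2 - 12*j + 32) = j - 8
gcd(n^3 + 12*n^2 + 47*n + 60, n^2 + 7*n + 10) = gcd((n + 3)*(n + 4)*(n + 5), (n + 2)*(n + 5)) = n + 5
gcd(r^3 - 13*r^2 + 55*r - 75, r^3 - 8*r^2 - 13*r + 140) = r - 5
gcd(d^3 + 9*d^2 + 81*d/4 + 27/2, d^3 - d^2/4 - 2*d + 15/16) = d + 3/2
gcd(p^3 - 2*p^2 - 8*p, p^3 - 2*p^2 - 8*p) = p^3 - 2*p^2 - 8*p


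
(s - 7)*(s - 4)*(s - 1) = s^3 - 12*s^2 + 39*s - 28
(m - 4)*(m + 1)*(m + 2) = m^3 - m^2 - 10*m - 8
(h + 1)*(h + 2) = h^2 + 3*h + 2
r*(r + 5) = r^2 + 5*r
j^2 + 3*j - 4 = (j - 1)*(j + 4)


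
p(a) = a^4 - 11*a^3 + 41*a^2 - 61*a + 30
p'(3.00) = -4.00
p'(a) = 4*a^3 - 33*a^2 + 82*a - 61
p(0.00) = 30.00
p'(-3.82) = -1078.76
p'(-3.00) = -712.00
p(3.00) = 0.00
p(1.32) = -1.35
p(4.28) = -6.89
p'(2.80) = -2.31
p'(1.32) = -1.06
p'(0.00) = -61.00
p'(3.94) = -5.55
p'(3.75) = -6.62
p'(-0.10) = -69.53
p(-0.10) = 36.52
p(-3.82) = 1687.42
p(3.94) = -5.68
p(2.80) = 0.63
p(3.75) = -4.51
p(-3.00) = 960.00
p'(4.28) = -0.94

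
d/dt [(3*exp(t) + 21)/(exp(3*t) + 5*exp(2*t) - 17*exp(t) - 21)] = 6*(1 - exp(t))*exp(t)/(exp(4*t) - 4*exp(3*t) - 2*exp(2*t) + 12*exp(t) + 9)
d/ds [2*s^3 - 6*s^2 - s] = 6*s^2 - 12*s - 1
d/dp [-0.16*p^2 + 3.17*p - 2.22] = 3.17 - 0.32*p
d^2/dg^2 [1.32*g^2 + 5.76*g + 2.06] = 2.64000000000000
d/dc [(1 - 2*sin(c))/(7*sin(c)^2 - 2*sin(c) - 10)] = 2*(7*sin(c)^2 - 7*sin(c) + 11)*cos(c)/(7*sin(c)^2 - 2*sin(c) - 10)^2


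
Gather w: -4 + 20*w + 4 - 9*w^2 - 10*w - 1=-9*w^2 + 10*w - 1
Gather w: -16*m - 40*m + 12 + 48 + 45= 105 - 56*m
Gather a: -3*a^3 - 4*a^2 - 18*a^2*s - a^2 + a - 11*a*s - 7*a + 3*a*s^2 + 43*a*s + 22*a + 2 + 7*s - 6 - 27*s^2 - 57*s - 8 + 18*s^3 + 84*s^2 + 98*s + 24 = -3*a^3 + a^2*(-18*s - 5) + a*(3*s^2 + 32*s + 16) + 18*s^3 + 57*s^2 + 48*s + 12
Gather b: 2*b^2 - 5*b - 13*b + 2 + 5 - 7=2*b^2 - 18*b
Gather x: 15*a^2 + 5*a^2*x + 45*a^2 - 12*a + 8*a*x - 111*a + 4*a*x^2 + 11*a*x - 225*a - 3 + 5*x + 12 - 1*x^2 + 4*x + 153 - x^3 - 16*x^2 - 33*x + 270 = 60*a^2 - 348*a - x^3 + x^2*(4*a - 17) + x*(5*a^2 + 19*a - 24) + 432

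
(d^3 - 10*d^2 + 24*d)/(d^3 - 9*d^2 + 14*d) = (d^2 - 10*d + 24)/(d^2 - 9*d + 14)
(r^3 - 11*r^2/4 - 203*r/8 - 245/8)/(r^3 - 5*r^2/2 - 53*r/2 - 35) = (r + 7/4)/(r + 2)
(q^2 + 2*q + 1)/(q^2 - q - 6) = (q^2 + 2*q + 1)/(q^2 - q - 6)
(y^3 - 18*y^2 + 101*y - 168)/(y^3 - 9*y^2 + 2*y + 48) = (y - 7)/(y + 2)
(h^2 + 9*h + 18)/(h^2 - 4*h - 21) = (h + 6)/(h - 7)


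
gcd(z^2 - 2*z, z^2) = z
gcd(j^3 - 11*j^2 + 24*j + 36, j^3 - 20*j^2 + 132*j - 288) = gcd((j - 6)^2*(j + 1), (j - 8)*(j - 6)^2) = j^2 - 12*j + 36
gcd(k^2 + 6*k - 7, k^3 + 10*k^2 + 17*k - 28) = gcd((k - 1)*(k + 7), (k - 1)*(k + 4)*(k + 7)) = k^2 + 6*k - 7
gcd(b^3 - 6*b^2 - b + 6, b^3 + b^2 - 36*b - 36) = b^2 - 5*b - 6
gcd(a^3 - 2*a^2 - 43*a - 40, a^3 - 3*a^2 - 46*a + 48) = a - 8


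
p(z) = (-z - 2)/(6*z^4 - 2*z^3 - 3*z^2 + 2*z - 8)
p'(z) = (-z - 2)*(-24*z^3 + 6*z^2 + 6*z - 2)/(6*z^4 - 2*z^3 - 3*z^2 + 2*z - 8)^2 - 1/(6*z^4 - 2*z^3 - 3*z^2 + 2*z - 8)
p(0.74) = 0.38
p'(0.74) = 0.35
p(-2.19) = 0.00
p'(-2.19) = -0.00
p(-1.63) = -0.01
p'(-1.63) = -0.07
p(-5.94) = 0.00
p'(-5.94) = 0.00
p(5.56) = -0.00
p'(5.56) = 0.00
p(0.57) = 0.34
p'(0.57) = 0.18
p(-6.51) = 0.00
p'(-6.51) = 0.00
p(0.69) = 0.37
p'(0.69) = 0.28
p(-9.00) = 0.00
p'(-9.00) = 0.00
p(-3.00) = 0.00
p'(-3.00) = 0.00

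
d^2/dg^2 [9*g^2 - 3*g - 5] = 18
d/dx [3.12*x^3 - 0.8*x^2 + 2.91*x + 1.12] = 9.36*x^2 - 1.6*x + 2.91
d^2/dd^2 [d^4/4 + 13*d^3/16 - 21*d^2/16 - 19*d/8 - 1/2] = 3*d^2 + 39*d/8 - 21/8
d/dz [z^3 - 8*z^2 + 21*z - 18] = 3*z^2 - 16*z + 21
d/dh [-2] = 0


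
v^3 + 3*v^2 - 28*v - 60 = (v - 5)*(v + 2)*(v + 6)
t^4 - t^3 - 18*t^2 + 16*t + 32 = (t - 4)*(t - 2)*(t + 1)*(t + 4)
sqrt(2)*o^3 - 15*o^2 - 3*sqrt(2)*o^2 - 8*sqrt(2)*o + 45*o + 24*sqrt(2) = (o - 3)*(o - 8*sqrt(2))*(sqrt(2)*o + 1)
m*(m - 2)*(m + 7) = m^3 + 5*m^2 - 14*m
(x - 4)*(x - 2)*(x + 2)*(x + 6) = x^4 + 2*x^3 - 28*x^2 - 8*x + 96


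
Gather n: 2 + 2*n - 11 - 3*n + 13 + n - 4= 0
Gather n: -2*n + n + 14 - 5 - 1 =8 - n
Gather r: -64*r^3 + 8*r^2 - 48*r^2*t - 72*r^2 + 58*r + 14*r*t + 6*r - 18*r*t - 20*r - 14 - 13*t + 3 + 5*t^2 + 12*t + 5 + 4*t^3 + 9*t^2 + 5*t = -64*r^3 + r^2*(-48*t - 64) + r*(44 - 4*t) + 4*t^3 + 14*t^2 + 4*t - 6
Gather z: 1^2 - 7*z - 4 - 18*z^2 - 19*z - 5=-18*z^2 - 26*z - 8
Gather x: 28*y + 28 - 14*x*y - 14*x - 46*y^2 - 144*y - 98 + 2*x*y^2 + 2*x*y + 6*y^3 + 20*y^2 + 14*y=x*(2*y^2 - 12*y - 14) + 6*y^3 - 26*y^2 - 102*y - 70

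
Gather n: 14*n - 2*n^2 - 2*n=-2*n^2 + 12*n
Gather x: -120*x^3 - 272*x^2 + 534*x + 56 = -120*x^3 - 272*x^2 + 534*x + 56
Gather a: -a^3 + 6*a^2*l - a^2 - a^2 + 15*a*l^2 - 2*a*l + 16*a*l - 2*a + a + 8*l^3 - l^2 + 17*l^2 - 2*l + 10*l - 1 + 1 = -a^3 + a^2*(6*l - 2) + a*(15*l^2 + 14*l - 1) + 8*l^3 + 16*l^2 + 8*l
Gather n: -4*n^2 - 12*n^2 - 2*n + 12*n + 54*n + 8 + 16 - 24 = -16*n^2 + 64*n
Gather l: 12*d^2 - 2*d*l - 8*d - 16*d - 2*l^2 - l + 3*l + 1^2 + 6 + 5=12*d^2 - 24*d - 2*l^2 + l*(2 - 2*d) + 12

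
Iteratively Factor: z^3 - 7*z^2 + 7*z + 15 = (z + 1)*(z^2 - 8*z + 15) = (z - 3)*(z + 1)*(z - 5)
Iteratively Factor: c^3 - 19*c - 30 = (c + 3)*(c^2 - 3*c - 10) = (c + 2)*(c + 3)*(c - 5)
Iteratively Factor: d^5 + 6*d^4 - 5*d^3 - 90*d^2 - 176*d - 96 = (d + 3)*(d^4 + 3*d^3 - 14*d^2 - 48*d - 32) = (d + 1)*(d + 3)*(d^3 + 2*d^2 - 16*d - 32) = (d + 1)*(d + 2)*(d + 3)*(d^2 - 16) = (d + 1)*(d + 2)*(d + 3)*(d + 4)*(d - 4)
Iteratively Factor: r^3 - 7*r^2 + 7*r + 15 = (r - 5)*(r^2 - 2*r - 3) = (r - 5)*(r - 3)*(r + 1)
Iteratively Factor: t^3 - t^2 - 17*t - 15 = (t - 5)*(t^2 + 4*t + 3) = (t - 5)*(t + 1)*(t + 3)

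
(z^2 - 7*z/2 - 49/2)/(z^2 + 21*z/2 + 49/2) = (z - 7)/(z + 7)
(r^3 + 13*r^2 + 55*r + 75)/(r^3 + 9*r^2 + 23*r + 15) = (r + 5)/(r + 1)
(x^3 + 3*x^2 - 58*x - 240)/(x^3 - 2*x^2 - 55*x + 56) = (x^2 + 11*x + 30)/(x^2 + 6*x - 7)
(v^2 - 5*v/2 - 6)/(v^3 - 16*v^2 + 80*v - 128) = (v + 3/2)/(v^2 - 12*v + 32)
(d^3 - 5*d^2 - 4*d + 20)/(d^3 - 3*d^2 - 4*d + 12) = (d - 5)/(d - 3)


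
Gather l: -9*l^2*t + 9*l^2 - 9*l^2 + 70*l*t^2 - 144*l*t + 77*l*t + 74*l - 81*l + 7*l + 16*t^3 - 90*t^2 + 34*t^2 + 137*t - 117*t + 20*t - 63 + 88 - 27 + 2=-9*l^2*t + l*(70*t^2 - 67*t) + 16*t^3 - 56*t^2 + 40*t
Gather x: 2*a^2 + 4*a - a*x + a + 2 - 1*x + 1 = 2*a^2 + 5*a + x*(-a - 1) + 3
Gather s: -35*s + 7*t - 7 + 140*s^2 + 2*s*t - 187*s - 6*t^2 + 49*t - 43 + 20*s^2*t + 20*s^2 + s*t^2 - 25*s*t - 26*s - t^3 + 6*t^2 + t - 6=s^2*(20*t + 160) + s*(t^2 - 23*t - 248) - t^3 + 57*t - 56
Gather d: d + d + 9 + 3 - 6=2*d + 6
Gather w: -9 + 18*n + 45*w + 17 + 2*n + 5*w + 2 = 20*n + 50*w + 10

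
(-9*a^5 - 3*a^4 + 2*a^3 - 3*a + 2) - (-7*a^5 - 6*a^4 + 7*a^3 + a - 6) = -2*a^5 + 3*a^4 - 5*a^3 - 4*a + 8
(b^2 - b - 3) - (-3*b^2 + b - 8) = 4*b^2 - 2*b + 5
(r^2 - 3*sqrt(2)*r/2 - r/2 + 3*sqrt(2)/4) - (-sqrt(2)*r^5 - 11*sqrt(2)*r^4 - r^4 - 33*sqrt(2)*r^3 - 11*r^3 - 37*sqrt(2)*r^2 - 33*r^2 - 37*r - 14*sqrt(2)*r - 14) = sqrt(2)*r^5 + r^4 + 11*sqrt(2)*r^4 + 11*r^3 + 33*sqrt(2)*r^3 + 34*r^2 + 37*sqrt(2)*r^2 + 25*sqrt(2)*r/2 + 73*r/2 + 3*sqrt(2)/4 + 14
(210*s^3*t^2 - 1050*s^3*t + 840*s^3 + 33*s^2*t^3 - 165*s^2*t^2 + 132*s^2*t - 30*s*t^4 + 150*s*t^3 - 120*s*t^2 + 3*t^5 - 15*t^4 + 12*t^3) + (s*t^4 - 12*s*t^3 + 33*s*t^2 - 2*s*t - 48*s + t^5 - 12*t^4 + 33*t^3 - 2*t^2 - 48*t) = 210*s^3*t^2 - 1050*s^3*t + 840*s^3 + 33*s^2*t^3 - 165*s^2*t^2 + 132*s^2*t - 29*s*t^4 + 138*s*t^3 - 87*s*t^2 - 2*s*t - 48*s + 4*t^5 - 27*t^4 + 45*t^3 - 2*t^2 - 48*t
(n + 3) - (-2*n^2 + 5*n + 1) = 2*n^2 - 4*n + 2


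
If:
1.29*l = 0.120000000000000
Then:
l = 0.09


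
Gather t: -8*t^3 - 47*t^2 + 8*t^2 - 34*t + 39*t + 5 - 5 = -8*t^3 - 39*t^2 + 5*t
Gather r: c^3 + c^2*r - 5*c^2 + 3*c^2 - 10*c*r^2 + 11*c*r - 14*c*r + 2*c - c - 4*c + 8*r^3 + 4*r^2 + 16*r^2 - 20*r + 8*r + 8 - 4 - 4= c^3 - 2*c^2 - 3*c + 8*r^3 + r^2*(20 - 10*c) + r*(c^2 - 3*c - 12)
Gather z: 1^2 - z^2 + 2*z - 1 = -z^2 + 2*z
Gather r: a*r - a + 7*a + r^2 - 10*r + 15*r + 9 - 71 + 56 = 6*a + r^2 + r*(a + 5) - 6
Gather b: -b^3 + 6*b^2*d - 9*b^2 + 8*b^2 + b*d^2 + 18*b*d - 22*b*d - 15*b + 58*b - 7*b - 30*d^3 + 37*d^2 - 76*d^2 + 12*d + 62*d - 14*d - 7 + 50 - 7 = -b^3 + b^2*(6*d - 1) + b*(d^2 - 4*d + 36) - 30*d^3 - 39*d^2 + 60*d + 36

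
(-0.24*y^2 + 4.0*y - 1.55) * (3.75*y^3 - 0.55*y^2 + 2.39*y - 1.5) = -0.9*y^5 + 15.132*y^4 - 8.5861*y^3 + 10.7725*y^2 - 9.7045*y + 2.325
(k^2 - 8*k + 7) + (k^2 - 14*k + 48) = 2*k^2 - 22*k + 55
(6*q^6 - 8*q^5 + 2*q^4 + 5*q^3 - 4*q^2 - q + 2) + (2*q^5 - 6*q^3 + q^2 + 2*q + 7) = 6*q^6 - 6*q^5 + 2*q^4 - q^3 - 3*q^2 + q + 9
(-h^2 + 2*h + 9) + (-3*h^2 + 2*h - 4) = -4*h^2 + 4*h + 5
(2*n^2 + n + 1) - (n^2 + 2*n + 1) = n^2 - n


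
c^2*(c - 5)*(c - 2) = c^4 - 7*c^3 + 10*c^2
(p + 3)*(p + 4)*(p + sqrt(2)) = p^3 + sqrt(2)*p^2 + 7*p^2 + 7*sqrt(2)*p + 12*p + 12*sqrt(2)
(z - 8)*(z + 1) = z^2 - 7*z - 8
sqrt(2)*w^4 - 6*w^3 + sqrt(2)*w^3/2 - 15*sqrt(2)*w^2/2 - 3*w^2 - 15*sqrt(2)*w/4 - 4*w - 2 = (w + 1/2)*(w - 4*sqrt(2))*(w + sqrt(2)/2)*(sqrt(2)*w + 1)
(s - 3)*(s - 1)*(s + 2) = s^3 - 2*s^2 - 5*s + 6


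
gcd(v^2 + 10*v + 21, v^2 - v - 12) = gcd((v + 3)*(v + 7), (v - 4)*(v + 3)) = v + 3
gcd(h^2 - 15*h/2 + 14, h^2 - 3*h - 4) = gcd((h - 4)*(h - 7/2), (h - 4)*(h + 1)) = h - 4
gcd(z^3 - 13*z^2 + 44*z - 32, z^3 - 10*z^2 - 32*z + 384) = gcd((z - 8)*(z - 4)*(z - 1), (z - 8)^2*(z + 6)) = z - 8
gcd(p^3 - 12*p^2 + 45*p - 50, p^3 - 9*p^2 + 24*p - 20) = p^2 - 7*p + 10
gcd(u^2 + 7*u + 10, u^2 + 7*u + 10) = u^2 + 7*u + 10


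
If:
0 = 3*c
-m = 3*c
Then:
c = 0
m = 0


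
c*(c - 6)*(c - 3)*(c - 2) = c^4 - 11*c^3 + 36*c^2 - 36*c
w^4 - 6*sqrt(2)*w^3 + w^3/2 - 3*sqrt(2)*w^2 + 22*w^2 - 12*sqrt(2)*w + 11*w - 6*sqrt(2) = (w + 1/2)*(w - 3*sqrt(2))*(w - 2*sqrt(2))*(w - sqrt(2))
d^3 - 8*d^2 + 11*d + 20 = (d - 5)*(d - 4)*(d + 1)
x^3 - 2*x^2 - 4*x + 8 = (x - 2)^2*(x + 2)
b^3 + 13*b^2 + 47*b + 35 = (b + 1)*(b + 5)*(b + 7)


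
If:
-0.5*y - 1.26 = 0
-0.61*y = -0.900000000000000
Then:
No Solution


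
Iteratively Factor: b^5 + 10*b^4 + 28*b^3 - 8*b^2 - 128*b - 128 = (b - 2)*(b^4 + 12*b^3 + 52*b^2 + 96*b + 64) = (b - 2)*(b + 2)*(b^3 + 10*b^2 + 32*b + 32) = (b - 2)*(b + 2)*(b + 4)*(b^2 + 6*b + 8) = (b - 2)*(b + 2)*(b + 4)^2*(b + 2)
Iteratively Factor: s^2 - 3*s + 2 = (s - 2)*(s - 1)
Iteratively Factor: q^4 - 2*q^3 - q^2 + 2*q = (q + 1)*(q^3 - 3*q^2 + 2*q) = (q - 1)*(q + 1)*(q^2 - 2*q) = (q - 2)*(q - 1)*(q + 1)*(q)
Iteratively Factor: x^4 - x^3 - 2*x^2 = (x)*(x^3 - x^2 - 2*x) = x*(x + 1)*(x^2 - 2*x) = x^2*(x + 1)*(x - 2)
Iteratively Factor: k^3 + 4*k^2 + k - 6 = (k + 2)*(k^2 + 2*k - 3) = (k - 1)*(k + 2)*(k + 3)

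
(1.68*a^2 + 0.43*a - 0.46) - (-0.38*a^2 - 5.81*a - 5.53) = 2.06*a^2 + 6.24*a + 5.07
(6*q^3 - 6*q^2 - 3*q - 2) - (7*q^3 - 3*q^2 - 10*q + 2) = -q^3 - 3*q^2 + 7*q - 4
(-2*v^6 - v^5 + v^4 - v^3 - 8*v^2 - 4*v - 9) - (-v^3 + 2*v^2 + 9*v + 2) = -2*v^6 - v^5 + v^4 - 10*v^2 - 13*v - 11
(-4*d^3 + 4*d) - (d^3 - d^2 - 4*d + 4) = -5*d^3 + d^2 + 8*d - 4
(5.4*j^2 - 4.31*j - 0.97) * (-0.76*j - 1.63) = -4.104*j^3 - 5.5264*j^2 + 7.7625*j + 1.5811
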